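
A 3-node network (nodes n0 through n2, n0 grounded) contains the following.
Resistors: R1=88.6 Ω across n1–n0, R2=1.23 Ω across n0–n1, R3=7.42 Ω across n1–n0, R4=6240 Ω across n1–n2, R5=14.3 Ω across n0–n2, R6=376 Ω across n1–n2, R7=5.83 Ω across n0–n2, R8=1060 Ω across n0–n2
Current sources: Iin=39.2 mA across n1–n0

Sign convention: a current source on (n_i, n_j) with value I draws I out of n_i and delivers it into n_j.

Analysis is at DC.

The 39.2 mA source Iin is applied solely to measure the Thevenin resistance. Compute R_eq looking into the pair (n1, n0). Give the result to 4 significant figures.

R_eq = 1.040 Ω

Element admittances at DC:
  Y(R1) = 0.01129 S between n1,n0
  Y(R2) = 0.8130 S between n0,n1
  Y(R3) = 0.1348 S between n1,n0
  Y(R4) = 0.0001603 S between n1,n2
  Y(R5) = 0.06993 S between n0,n2
  Y(R6) = 0.002660 S between n1,n2
  Y(R7) = 0.1715 S between n0,n2
  Y(R8) = 0.0009434 S between n0,n2
  Iin: injects 0.0392 A into n0 (from n1)
Assemble and solve the 2×2 MNA system:
  V(n1)=-0.04075  V(n2)=-0.0004686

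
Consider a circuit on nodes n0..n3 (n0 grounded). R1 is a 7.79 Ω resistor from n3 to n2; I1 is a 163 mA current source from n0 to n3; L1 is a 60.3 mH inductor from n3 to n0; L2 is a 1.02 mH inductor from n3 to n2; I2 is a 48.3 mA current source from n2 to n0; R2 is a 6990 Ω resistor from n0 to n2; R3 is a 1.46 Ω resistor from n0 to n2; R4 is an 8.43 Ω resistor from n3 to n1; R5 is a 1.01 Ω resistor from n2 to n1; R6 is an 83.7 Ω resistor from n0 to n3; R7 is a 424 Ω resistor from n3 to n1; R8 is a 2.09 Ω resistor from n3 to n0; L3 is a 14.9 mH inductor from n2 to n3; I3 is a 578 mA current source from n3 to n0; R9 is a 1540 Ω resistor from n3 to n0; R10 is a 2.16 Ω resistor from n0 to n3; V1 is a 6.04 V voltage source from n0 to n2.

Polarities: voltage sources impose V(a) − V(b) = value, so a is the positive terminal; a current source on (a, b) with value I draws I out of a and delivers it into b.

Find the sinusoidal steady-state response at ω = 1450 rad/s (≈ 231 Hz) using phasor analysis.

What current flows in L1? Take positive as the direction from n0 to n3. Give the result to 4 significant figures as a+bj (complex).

Apply KCL at each of the 3 non-ground nodes and solve the resulting linear system.
Node n1: branches {R4, R5, R7} → V_1 = -5.683+0.2140j
Node n2: branches {R1, L2, I2, R2, R3, R5, L3, V1} → V_2 = -6.040+0.000j
Node n3: branches {R1, I1, L1, L2, R4, R6, R7, R8, L3, I3, R9, R10} → V_3 = -2.759+1.965j
Source currents: i(V1)=-6.284+1.906j

-0.02247-0.03155j A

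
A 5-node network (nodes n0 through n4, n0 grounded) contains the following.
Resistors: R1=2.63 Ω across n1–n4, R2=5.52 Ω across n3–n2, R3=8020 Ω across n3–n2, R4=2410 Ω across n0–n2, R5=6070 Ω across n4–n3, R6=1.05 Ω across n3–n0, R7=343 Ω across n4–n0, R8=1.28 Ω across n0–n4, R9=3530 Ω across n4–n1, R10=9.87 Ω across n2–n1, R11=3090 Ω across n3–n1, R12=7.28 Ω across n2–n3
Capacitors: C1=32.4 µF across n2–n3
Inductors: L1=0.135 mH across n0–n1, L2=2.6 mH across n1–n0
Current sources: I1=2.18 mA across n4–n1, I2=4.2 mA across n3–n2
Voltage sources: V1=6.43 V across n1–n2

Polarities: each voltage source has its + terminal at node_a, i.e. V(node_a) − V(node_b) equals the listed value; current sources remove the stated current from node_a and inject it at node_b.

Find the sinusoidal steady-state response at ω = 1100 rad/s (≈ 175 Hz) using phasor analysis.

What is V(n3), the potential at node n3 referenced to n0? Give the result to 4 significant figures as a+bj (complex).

Element admittances at ω=1100 rad/s:
  Y(R1) = 0.3802+0.000j S between n1,n4
  Y(C1) = 0.000+0.03564j S between n2,n3
  Y(R2) = 0.1812+0.000j S between n3,n2
  Y(R3) = 0.0001247+0.000j S between n3,n2
  Y(R4) = 0.0004149+0.000j S between n0,n2
  Y(L1) = 0.000-6.734j S between n0,n1
  I1: injects 0.00218 A into n1 (from n4)
  Y(R5) = 0.0001647+0.000j S between n4,n3
  I2: injects 0.0042 A into n2 (from n3)
  Y(R6) = 0.9524+0.000j S between n3,n0
  Y(R7) = 0.002915+0.000j S between n4,n0
  Y(R8) = 0.7812+0.000j S between n0,n4
  Y(L2) = 0.000-0.3497j S between n1,n0
  Y(R9) = 0.0002833+0.000j S between n4,n1
  Y(R10) = 0.1013+0.000j S between n2,n1
  Y(R11) = 0.0003236+0.000j S between n3,n1
  Y(R12) = 0.1374+0.000j S between n2,n3
  V1: constraint V(n1)−V(n2) = 6.43
Assemble and solve the 5×5 MNA system:
  V(n1)=-0.002803+0.2190j  V(n2)=-6.433+0.2190j  V(n3)=-1.624-0.07984j  V(n4)=-0.003017+0.07154j
  i(V1)=-2.201-0.07607j

-1.624-0.07984j V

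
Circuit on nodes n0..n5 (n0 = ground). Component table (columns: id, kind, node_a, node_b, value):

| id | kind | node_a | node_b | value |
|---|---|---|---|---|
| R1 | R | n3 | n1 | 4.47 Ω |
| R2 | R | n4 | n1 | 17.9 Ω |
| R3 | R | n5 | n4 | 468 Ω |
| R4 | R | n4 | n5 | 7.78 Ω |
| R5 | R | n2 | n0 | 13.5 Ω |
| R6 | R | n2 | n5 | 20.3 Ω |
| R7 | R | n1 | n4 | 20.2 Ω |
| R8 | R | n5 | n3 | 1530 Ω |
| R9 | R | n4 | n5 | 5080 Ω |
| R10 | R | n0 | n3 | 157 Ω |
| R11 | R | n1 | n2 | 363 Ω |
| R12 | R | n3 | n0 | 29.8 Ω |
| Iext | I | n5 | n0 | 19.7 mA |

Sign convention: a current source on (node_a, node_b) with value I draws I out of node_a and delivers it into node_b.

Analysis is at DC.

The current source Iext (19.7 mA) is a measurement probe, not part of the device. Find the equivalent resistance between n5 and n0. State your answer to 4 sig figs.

R_eq = 19.49 Ω

MNA unknowns: 5 node voltages V₁..V_5
R1: Y=0.2237 on G[3,1]
R2: Y=0.05587 on G[4,1]
R3: Y=0.002137 on G[5,4]
R4: Y=0.1285 on G[4,5]
R5: Y=0.07407 on G[2,0]
R6: Y=0.04926 on G[2,5]
R7: Y=0.04950 on G[1,4]
R8: Y=0.0006536 on G[5,3]
R9: Y=0.0001969 on G[4,5]
R10: Y=0.006369 on G[0,3]
R11: Y=0.002755 on G[1,2]
R12: Y=0.03356 on G[3,0]
Iext: z[5]−=0.0197, z[0]+=0.0197
solve → V1=-0.2414, V2=-0.1553, V3=-0.2053, V4=-0.3204, V5=-0.3840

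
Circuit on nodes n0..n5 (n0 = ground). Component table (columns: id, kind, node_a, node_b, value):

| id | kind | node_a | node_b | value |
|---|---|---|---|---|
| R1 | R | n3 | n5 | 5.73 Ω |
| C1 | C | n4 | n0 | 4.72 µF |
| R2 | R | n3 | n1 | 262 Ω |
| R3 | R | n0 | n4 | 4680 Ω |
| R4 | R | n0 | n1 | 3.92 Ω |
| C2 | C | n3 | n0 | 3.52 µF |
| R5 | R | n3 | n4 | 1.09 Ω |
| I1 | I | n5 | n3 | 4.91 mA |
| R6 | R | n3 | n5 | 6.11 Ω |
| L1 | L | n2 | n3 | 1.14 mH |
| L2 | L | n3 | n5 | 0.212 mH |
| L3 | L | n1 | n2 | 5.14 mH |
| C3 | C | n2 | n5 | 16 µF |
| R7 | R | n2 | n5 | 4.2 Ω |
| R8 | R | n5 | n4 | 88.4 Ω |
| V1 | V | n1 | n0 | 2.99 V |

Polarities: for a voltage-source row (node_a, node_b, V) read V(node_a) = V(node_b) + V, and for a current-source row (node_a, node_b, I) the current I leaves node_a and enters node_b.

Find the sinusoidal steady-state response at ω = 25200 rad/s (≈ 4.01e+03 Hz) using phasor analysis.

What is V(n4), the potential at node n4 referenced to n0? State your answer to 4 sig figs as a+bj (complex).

Apply KCL at each of the 5 non-ground nodes and solve the resulting linear system.
Node n1: branches {R2, R4, L3, V1} → V_1 = 2.990+0.000j
Node n2: branches {L1, L3, C3, R7} → V_2 = -0.1232-0.1607j
Node n3: branches {R1, R2, C2, R5, I1, R6, L1, L2} → V_3 = -0.1104-0.07132j
Node n4: branches {C1, R3, R5, R8} → V_4 = -0.1173-0.05695j
Node n5: branches {R1, I1, R6, L2, C3, R7, R8} → V_5 = -0.08286-0.1261j
Source currents: i(V1)=-0.7758+0.02376j

-0.1173-0.05695j V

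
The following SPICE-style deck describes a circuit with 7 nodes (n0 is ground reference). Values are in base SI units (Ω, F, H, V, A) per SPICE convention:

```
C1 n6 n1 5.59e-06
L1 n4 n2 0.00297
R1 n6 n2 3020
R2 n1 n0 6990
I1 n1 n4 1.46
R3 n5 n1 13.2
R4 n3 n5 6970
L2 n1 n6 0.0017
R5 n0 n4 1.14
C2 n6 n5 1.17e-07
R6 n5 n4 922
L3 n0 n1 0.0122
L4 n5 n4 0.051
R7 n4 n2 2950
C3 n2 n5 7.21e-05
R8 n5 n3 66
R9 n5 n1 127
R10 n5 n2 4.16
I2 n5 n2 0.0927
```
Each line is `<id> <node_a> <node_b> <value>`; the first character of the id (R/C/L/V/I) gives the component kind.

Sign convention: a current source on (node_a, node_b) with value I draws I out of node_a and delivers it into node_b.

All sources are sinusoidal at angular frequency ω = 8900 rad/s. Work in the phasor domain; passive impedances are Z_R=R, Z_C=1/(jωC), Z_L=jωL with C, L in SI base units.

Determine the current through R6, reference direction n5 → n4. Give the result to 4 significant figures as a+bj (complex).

MNA unknowns: 6 node voltages V₁..V_6
C1: Y=0.000+0.04975j on G[6,1]
L1: Y=0.000-0.03783j on G[4,2]
R1: Y=0.0003311+0.000j on G[6,2]
R2: Y=0.0001431+0.000j on G[1,0]
I1: z[1]−=1.46, z[4]+=1.46
R3: Y=0.07576+0.000j on G[5,1]
R4: Y=0.0001435+0.000j on G[3,5]
L2: Y=0.000-0.06609j on G[1,6]
R5: Y=0.8772+0.000j on G[0,4]
C2: Y=0.000+0.001041j on G[6,5]
R6: Y=0.001085+0.000j on G[5,4]
L3: Y=0.000-0.009210j on G[0,1]
L4: Y=0.000-0.002203j on G[5,4]
R7: Y=0.0003390+0.000j on G[4,2]
C3: Y=0.000+0.6417j on G[2,5]
R8: Y=0.01515+0.000j on G[5,3]
R9: Y=0.007874+0.000j on G[5,1]
R10: Y=0.2404+0.000j on G[5,2]
I2: z[5]−=0.0927, z[2]+=0.0927
solve → V1=-12.71-29.46j, V2=2.156-29.91j, V3=1.425-28.29j, V4=0.3114-0.1287j, V5=1.425-28.29j, V6=-13.66-29.19j

0.001208-0.03055j A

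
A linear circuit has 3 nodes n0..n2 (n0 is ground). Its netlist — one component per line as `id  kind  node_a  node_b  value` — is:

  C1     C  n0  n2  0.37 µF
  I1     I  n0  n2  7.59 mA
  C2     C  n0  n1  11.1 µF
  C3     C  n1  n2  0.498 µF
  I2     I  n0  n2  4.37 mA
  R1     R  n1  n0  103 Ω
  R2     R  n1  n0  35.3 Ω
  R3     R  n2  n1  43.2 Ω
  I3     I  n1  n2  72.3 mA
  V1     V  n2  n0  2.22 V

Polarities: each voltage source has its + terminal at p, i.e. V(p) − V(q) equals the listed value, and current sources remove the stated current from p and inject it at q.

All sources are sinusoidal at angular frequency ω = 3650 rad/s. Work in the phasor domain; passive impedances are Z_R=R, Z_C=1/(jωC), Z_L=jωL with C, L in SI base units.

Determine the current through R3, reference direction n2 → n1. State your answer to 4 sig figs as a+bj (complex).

MNA unknowns: 2 node voltages V₁..V_2 plus 1 source current (V1)
C1: Y=0.000+0.001350j on G[0,2]
I1: z[0]−=0.00759, z[2]+=0.00759
C2: Y=0.000+0.04052j on G[0,1]
C3: Y=0.000+0.001818j on G[1,2]
I2: z[0]−=0.00437, z[2]+=0.00437
R1: Y=0.009709+0.000j on G[1,0]
R2: Y=0.02833+0.000j on G[1,0]
R3: Y=0.02315+0.000j on G[2,1]
I3: z[1]−=0.0723, z[2]+=0.0723
V1: row V2−V0=2.22, i_V1 at 2,0
solve → V1=-0.2003+0.2045j, V2=2.220+0.000j
aux → i_V1=0.02786-0.002663j

0.05602-0.004734j A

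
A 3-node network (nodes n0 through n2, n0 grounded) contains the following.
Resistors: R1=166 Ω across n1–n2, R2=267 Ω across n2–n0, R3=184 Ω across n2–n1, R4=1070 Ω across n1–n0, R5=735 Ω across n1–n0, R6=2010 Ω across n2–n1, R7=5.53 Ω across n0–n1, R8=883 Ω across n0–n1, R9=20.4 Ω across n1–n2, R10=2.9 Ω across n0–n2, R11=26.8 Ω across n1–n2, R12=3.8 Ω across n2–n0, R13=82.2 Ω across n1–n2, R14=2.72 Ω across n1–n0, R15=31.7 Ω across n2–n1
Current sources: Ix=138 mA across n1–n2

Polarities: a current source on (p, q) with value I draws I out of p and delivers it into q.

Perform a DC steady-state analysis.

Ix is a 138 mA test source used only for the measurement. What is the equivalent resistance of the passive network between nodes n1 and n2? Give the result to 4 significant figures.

MNA unknowns: 2 node voltages V₁..V_2
R1: Y=0.006024 on G[1,2]
R2: Y=0.003745 on G[2,0]
R3: Y=0.005435 on G[2,1]
R4: Y=0.0009346 on G[1,0]
R5: Y=0.001361 on G[1,0]
R6: Y=0.0004975 on G[2,1]
R7: Y=0.1808 on G[0,1]
R8: Y=0.001133 on G[0,1]
R9: Y=0.04902 on G[1,2]
R10: Y=0.3448 on G[0,2]
R11: Y=0.03731 on G[1,2]
R12: Y=0.2632 on G[2,0]
R13: Y=0.01217 on G[1,2]
R14: Y=0.3676 on G[1,0]
R15: Y=0.03155 on G[2,1]
Ix: z[1]−=0.138, z[2]+=0.138
solve → V1=-0.1679, V2=0.1515

R_eq = 2.314 Ω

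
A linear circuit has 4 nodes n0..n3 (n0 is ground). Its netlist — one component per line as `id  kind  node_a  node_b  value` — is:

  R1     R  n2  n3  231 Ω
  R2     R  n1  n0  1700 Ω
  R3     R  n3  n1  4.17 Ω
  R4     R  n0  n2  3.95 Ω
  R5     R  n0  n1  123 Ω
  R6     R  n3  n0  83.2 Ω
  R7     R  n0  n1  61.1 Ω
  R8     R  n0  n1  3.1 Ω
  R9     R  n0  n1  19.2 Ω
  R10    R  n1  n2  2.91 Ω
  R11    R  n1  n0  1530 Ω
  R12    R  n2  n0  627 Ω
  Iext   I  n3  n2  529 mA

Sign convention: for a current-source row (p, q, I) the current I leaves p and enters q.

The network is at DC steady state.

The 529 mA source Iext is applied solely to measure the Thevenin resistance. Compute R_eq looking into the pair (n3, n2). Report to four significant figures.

MNA unknowns: 3 node voltages V₁..V_3
R1: Y=0.004329 on G[2,3]
R2: Y=0.0005882 on G[1,0]
R3: Y=0.2398 on G[3,1]
R4: Y=0.2532 on G[0,2]
R5: Y=0.008130 on G[0,1]
R6: Y=0.01202 on G[3,0]
R7: Y=0.01637 on G[0,1]
R8: Y=0.3226 on G[0,1]
R9: Y=0.05208 on G[0,1]
R10: Y=0.3436 on G[1,2]
R11: Y=0.0006536 on G[1,0]
R12: Y=0.001595 on G[2,0]
Iext: z[3]−=0.529, z[2]+=0.529
solve → V1=-0.3493, V2=0.6614, V3=-2.381

R_eq = 5.751 Ω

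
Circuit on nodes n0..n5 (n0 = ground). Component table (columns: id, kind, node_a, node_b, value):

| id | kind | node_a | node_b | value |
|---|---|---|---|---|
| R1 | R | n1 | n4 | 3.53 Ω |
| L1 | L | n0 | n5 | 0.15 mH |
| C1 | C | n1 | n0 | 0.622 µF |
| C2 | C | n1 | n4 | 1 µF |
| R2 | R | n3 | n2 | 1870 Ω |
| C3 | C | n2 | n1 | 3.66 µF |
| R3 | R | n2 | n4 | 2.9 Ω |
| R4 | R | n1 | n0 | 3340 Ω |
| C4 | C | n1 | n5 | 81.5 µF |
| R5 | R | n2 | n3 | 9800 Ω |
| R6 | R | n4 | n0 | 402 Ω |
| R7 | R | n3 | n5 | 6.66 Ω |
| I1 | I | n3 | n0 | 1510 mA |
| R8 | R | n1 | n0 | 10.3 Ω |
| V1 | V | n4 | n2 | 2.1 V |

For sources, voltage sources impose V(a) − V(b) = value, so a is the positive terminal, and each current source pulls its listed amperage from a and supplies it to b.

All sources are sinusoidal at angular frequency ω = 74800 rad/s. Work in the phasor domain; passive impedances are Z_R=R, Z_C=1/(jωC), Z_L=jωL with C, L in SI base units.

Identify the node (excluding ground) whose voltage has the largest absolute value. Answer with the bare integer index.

3

MNA unknowns: 5 node voltages V₁..V_5 plus 1 source current (V1)
R1: Y=0.2833+0.000j on G[1,4]
L1: Y=0.000-0.08913j on G[0,5]
C1: Y=0.000+0.04653j on G[1,0]
C2: Y=0.000+0.07480j on G[1,4]
R2: Y=0.0005348+0.000j on G[3,2]
C3: Y=0.000+0.2738j on G[2,1]
R3: Y=0.3448+0.000j on G[2,4]
R4: Y=0.0002994+0.000j on G[1,0]
C4: Y=0.000+6.096j on G[1,5]
R5: Y=0.0001020+0.000j on G[2,3]
R6: Y=0.002488+0.000j on G[4,0]
R7: Y=0.1502+0.000j on G[3,5]
I1: z[3]−=1.51, z[0]+=1.51
R8: Y=0.09709+0.000j on G[1,0]
V1: row V4−V2=2.1, i_V1 at 4,2
solve → V1=-12.87-5.680j, V2=-13.92-4.897j, V3=-23.08-5.511j, V4=-11.82-4.897j, V5=-13.06-5.514j
aux → i_V1=-0.9327-0.2879j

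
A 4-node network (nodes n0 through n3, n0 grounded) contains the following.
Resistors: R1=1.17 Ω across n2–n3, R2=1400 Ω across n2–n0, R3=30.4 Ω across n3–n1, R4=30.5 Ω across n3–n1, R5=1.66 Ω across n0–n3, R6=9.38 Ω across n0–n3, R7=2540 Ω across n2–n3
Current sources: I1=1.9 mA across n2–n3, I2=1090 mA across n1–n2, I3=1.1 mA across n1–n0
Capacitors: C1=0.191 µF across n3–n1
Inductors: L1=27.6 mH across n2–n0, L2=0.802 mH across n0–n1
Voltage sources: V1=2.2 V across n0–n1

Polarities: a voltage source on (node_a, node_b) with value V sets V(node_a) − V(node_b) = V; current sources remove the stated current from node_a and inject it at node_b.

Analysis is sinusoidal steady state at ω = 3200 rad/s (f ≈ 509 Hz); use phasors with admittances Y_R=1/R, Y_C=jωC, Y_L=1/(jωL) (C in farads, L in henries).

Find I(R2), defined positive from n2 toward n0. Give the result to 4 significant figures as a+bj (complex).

0.001776+4.747e-05j A

Apply KCL at each of the 3 non-ground nodes and solve the resulting linear system.
Node n1: branches {R3, R4, I2, C1, I3, L2, V1} → V_1 = -2.200+0.000j
Node n2: branches {R1, I1, R2, I2, L1, R7} → V_2 = 2.487+0.06646j
Node n3: branches {R1, I1, R3, R4, C1, R5, R6, R7} → V_3 = 1.217+0.03359j
Source currents: i(V1)=0.8667+0.8529j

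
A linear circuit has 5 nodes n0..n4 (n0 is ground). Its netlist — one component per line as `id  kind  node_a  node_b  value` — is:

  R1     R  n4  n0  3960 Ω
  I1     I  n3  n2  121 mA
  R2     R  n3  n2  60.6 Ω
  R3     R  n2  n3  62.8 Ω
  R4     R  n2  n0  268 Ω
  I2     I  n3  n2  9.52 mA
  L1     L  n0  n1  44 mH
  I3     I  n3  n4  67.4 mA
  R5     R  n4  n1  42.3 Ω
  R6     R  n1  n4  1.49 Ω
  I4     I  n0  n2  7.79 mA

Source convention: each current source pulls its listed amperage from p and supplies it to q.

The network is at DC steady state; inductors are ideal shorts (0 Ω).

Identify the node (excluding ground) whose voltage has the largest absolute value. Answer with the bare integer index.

3

Element admittances at DC:
  Y(R1) = 0.0002525 S between n4,n0
  I1: injects 0.121 A into n2 (from n3)
  Y(R2) = 0.01650 S between n3,n2
  Y(R3) = 0.01592 S between n2,n3
  Y(R4) = 0.003731 S between n2,n0
  I2: injects 0.00952 A into n2 (from n3)
  L1: short n0↔n1 (DC inductor)
  I3: injects 0.0674 A into n4 (from n3)
  Y(R5) = 0.02364 S between n4,n1
  Y(R6) = 0.6711 S between n1,n4
  I4: injects 0.00779 A into n2 (from n0)
Assemble and solve the 5×5 MNA system:
  V(n1)=0.000  V(n2)=-15.98  V(n3)=-22.08  V(n4)=0.09697
  i(L1)=-0.06738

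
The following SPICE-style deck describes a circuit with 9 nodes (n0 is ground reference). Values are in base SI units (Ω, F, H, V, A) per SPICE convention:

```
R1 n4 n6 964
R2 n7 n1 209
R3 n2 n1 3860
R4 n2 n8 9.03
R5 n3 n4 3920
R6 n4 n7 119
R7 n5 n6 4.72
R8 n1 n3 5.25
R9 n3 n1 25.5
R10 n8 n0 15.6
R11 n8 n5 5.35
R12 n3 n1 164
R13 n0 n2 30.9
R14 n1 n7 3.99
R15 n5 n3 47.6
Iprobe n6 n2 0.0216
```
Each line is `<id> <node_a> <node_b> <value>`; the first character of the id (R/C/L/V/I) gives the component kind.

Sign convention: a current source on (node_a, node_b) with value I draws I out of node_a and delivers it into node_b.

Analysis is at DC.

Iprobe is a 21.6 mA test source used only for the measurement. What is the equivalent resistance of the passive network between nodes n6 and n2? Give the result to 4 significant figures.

MNA unknowns: 8 node voltages V₁..V_8
R1: Y=0.001037 on G[4,6]
R2: Y=0.004785 on G[7,1]
R3: Y=0.0002591 on G[2,1]
R4: Y=0.1107 on G[2,8]
R5: Y=0.0002551 on G[3,4]
R6: Y=0.008403 on G[4,7]
R7: Y=0.2119 on G[5,6]
R8: Y=0.1905 on G[1,3]
R9: Y=0.03922 on G[3,1]
R10: Y=0.06410 on G[8,0]
R11: Y=0.1869 on G[8,5]
R12: Y=0.006098 on G[3,1]
R13: Y=0.03236 on G[0,2]
R14: Y=0.2506 on G[1,7]
R15: Y=0.02101 on G[5,3]
Iprobe: z[6]−=0.0216, z[2]+=0.0216
solve → V1=-0.1708, V2=0.1082, V3=-0.1708, V4=-0.1819, V5=-0.1698, V6=-0.2713, V7=-0.1712, V8=-0.05461

R_eq = 17.57 Ω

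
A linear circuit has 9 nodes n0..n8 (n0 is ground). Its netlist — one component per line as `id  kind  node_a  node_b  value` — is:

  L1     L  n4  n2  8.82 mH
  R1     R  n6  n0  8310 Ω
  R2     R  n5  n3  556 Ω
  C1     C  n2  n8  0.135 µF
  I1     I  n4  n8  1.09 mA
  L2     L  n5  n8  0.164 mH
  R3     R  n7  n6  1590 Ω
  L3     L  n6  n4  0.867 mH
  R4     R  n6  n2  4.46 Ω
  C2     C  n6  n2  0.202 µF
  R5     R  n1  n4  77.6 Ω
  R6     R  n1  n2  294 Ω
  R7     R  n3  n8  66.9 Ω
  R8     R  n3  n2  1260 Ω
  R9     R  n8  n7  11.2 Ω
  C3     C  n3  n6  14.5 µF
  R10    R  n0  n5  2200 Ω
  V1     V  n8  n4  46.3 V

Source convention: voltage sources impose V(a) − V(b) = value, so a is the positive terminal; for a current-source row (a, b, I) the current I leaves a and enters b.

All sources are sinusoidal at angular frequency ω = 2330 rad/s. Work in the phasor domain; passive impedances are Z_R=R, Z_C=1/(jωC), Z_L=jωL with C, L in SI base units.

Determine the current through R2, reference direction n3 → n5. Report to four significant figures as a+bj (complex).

-0.06807-0.03105j A

MNA unknowns: 8 node voltages V₁..V_8 plus 1 source current (V1)
L1: Y=0.000-0.04866j on G[4,2]
R1: Y=0.0001203+0.000j on G[6,0]
R2: Y=0.001799+0.000j on G[5,3]
C1: Y=0.000+0.0003146j on G[2,8]
I1: z[4]−=0.00109, z[8]+=0.00109
L2: Y=0.000-2.617j on G[5,8]
R3: Y=0.0006289+0.000j on G[7,6]
L3: Y=0.000-0.4950j on G[6,4]
R4: Y=0.2242+0.000j on G[6,2]
C2: Y=0.000+0.0004707j on G[6,2]
R5: Y=0.01289+0.000j on G[1,4]
R6: Y=0.003401+0.000j on G[1,2]
R7: Y=0.01495+0.000j on G[3,8]
R8: Y=0.0007937+0.000j on G[3,2]
R9: Y=0.08929+0.000j on G[8,7]
C3: Y=0.000+0.03379j on G[3,6]
R10: Y=0.0004545+0.000j on G[0,5]
V1: row V8−V4=46.3, i_V1 at 8,4
solve → V1=-36.66-0.01407j, V2=-37.23+0.8384j, V3=-28.04-17.53j, V4=-36.51-0.2391j, V5=9.806-0.2668j, V6=-37.04+1.008j, V7=9.467-0.2303j, V8=9.794-0.2391j
aux → i_V1=-0.6666-0.3034j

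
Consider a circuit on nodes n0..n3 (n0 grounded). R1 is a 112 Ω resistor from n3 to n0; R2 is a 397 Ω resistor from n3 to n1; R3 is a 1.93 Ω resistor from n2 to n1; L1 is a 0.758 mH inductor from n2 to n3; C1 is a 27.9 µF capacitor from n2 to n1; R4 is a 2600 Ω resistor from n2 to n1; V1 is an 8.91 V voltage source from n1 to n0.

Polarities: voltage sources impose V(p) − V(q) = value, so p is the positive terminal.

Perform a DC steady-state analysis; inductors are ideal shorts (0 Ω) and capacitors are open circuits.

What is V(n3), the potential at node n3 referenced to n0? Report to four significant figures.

Apply KCL at each of the 3 non-ground nodes and solve the resulting linear system.
Node n1: branches {R2, R3, C1, R4, V1} → V_1 = 8.910
Node n2: branches {R3, L1, C1, R4} → V_2 = 8.760
Node n3: branches {R1, R2, L1} → V_3 = 8.760
Source currents: i(L1)=0.07784, i(V1)=-0.07821

8.760 V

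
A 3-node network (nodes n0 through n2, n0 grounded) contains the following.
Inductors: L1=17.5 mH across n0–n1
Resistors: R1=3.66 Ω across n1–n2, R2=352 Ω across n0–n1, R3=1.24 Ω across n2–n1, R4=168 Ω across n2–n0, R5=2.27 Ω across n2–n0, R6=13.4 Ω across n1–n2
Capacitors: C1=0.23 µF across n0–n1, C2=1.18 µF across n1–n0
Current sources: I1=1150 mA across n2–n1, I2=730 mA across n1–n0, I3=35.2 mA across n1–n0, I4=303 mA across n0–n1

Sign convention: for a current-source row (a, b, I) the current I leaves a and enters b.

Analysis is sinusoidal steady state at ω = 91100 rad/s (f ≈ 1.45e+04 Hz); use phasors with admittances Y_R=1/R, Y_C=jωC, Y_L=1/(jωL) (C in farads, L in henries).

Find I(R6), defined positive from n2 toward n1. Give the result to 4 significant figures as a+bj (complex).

-0.04576-0.003089j A

Element admittances at ω=91100 rad/s:
  Y(L1) = 0.000-0.0006273j S between n0,n1
  Y(R1) = 0.2732+0.000j S between n1,n2
  Y(C1) = 0.000+0.02095j S between n0,n1
  Y(R2) = 0.002841+0.000j S between n0,n1
  Y(R3) = 0.8065+0.000j S between n2,n1
  I1: injects 1.15 A into n1 (from n2)
  Y(R4) = 0.005952+0.000j S between n2,n0
  Y(C2) = 0.000+0.1075j S between n1,n0
  I2: injects 0.73 A into n0 (from n1)
  Y(R5) = 0.4405+0.000j S between n2,n0
  Y(R6) = 0.07463+0.000j S between n1,n2
  I3: injects 0.0352 A into n0 (from n1)
  I4: injects 0.303 A into n1 (from n0)
Assemble and solve the 2×2 MNA system:
  V(n1)=-0.3771+0.1484j  V(n2)=-0.9903+0.1070j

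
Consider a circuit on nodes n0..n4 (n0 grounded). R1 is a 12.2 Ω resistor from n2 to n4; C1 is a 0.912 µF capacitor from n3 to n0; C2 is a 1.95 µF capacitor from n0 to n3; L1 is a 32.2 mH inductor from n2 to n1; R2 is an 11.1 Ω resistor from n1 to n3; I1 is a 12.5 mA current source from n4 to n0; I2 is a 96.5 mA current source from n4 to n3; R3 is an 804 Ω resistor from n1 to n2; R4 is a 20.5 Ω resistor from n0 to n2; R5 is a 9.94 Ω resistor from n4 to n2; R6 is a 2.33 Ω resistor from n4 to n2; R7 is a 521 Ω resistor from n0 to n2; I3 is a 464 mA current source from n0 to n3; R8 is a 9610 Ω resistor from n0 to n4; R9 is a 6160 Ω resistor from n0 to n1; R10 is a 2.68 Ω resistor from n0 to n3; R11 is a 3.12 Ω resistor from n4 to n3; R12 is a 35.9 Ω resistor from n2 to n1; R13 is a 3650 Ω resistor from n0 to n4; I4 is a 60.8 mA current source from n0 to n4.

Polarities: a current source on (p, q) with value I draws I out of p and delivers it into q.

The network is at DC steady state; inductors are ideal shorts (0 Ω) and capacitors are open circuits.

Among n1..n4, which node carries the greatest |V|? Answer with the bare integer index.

3

Apply KCL at each of the 4 non-ground nodes and solve the resulting linear system.
Node n1: branches {L1, R2, R3, R9, R12} → V_1 = 0.9695
Node n2: branches {R1, L1, R3, R4, R5, R6, R7, R12} → V_2 = 0.9695
Node n3: branches {C1, C2, R2, I2, I3, R10, R11} → V_3 = 1.240
Node n4: branches {R1, I1, I2, R5, R6, R8, R11, R13, I4} → V_4 = 1.010
Source currents: i(L1)=-0.02419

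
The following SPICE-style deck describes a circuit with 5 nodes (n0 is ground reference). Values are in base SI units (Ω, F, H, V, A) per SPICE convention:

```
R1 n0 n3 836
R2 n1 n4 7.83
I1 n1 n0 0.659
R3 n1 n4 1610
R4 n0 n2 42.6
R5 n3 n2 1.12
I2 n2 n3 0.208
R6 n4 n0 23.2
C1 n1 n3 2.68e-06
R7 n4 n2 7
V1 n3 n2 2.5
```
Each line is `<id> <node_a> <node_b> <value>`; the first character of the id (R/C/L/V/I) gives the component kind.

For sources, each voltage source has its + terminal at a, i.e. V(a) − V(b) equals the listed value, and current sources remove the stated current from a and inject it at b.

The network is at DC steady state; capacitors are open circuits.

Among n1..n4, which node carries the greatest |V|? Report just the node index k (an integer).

Apply KCL at each of the 4 non-ground nodes and solve the resulting linear system.
Node n1: branches {R2, I1, R3, C1} → V_1 = -15.45
Node n2: branches {R4, R5, I2, R7, V1} → V_2 = -8.813
Node n3: branches {R1, R5, I2, C1, V1} → V_3 = -6.313
Node n4: branches {R2, R3, R6, R7} → V_4 = -10.31
Source currents: i(V1)=-2.017

1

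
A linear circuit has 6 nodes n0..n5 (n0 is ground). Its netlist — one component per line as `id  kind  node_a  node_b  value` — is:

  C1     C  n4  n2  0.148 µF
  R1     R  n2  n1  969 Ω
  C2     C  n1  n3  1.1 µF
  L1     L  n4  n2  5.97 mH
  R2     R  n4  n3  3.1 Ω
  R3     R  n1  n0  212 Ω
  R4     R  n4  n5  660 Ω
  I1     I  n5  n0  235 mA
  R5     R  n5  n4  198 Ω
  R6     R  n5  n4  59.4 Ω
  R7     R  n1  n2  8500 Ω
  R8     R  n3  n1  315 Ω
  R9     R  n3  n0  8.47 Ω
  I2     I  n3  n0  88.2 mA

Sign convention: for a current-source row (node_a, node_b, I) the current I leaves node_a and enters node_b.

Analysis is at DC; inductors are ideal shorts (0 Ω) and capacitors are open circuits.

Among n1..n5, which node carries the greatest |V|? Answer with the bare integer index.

5

Element admittances at DC:
  Y(C1) = 0.000 S between n4,n2
  Y(R1) = 0.001032 S between n2,n1
  Y(C2) = 0.000 S between n1,n3
  L1: short n4↔n2 (DC inductor)
  Y(R2) = 0.3226 S between n4,n3
  Y(R3) = 0.004717 S between n1,n0
  Y(R4) = 0.001515 S between n4,n5
  I1: injects 0.235 A into n0 (from n5)
  Y(R5) = 0.005051 S between n5,n4
  Y(R6) = 0.01684 S between n5,n4
  Y(R7) = 0.0001176 S between n1,n2
  Y(R8) = 0.003175 S between n3,n1
  Y(R9) = 0.1181 S between n3,n0
  I2: injects 0.0882 A into n0 (from n3)
Assemble and solve the 6×6 MNA system:
  V(n1)=-1.375  V(n2)=-3.404  V(n3)=-2.683  V(n4)=-3.404  V(n5)=-13.45
  i(L1)=-0.002333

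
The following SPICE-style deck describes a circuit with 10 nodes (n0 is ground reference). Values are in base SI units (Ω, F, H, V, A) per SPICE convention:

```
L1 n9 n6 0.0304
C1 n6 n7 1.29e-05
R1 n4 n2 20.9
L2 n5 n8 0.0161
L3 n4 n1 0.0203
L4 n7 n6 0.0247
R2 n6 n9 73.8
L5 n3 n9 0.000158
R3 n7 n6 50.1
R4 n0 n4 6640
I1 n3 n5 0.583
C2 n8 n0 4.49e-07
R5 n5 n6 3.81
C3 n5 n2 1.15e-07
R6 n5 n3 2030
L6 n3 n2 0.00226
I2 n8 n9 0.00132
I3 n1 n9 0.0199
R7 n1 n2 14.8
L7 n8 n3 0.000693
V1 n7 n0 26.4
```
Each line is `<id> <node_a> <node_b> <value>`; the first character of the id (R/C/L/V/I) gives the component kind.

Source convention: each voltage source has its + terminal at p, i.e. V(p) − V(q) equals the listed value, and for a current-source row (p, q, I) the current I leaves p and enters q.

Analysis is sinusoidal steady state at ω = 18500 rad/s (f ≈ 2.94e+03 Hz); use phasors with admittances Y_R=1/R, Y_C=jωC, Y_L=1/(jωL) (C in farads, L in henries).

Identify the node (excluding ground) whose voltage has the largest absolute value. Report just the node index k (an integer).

Apply KCL at each of the 9 non-ground nodes and solve the resulting linear system.
Node n1: branches {L3, I3, R7} → V_1 = -19.97-2.075j
Node n2: branches {R1, C3, L6, R7} → V_2 = -19.67-2.061j
Node n3: branches {L5, I1, R6, L6, L7} → V_3 = -15.33-1.148j
Node n4: branches {R1, L3, R4} → V_4 = -19.61-2.035j
Node n5: branches {L2, I1, R5, C3, R6} → V_5 = 29.06+0.2413j
Node n6: branches {L1, C1, L4, R2, R3, R5} → V_6 = 26.92+0.07493j
Node n7: branches {C1, L4, R3, V1} → V_7 = 26.40+0.000j
Node n8: branches {L2, C2, I2, L7} → V_8 = -15.03-1.232j
Node n9: branches {L1, R2, L5, I2, I3} → V_9 = -15.09+0.5758j
Source currents: i(V1)=-0.007282+0.1251j

5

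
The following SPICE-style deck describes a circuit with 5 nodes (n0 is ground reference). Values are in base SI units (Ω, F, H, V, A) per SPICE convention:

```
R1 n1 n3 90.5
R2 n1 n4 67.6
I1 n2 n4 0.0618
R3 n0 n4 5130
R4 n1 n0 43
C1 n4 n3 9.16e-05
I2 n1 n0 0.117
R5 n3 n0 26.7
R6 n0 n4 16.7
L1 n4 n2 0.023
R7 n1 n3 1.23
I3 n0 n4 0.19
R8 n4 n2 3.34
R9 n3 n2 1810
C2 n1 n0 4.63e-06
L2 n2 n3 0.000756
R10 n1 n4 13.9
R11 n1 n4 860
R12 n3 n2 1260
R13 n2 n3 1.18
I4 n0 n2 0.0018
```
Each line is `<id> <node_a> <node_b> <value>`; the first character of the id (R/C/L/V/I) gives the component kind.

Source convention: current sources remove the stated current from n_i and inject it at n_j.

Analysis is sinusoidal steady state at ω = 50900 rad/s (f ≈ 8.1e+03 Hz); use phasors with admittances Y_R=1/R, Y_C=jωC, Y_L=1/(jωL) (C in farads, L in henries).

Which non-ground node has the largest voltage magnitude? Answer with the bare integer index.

Element admittances at ω=50900 rad/s:
  Y(R1) = 0.01105+0.000j S between n1,n3
  Y(R2) = 0.01479+0.000j S between n1,n4
  I1: injects 0.0618 A into n4 (from n2)
  Y(R3) = 0.0001949+0.000j S between n0,n4
  Y(R4) = 0.02326+0.000j S between n1,n0
  Y(C1) = 0.000+4.662j S between n4,n3
  I2: injects 0.117 A into n0 (from n1)
  Y(R5) = 0.03745+0.000j S between n3,n0
  Y(R6) = 0.05988+0.000j S between n0,n4
  Y(L1) = 0.000-0.0008542j S between n4,n2
  Y(R7) = 0.8130+0.000j S between n1,n3
  I3: injects 0.19 A into n4 (from n0)
  Y(R8) = 0.2994+0.000j S between n4,n2
  Y(R9) = 0.0005525+0.000j S between n3,n2
  Y(C2) = 0.000+0.2357j S between n1,n0
  Y(L2) = 0.000-0.02599j S between n2,n3
  Y(R10) = 0.07194+0.000j S between n1,n4
  Y(R11) = 0.001163+0.000j S between n1,n4
  Y(R12) = 0.0007937+0.000j S between n3,n2
  Y(R13) = 0.8475+0.000j S between n2,n3
  I4: injects 0.0018 A into n2 (from n0)
Assemble and solve the 4×4 MNA system:
  V(n1)=0.09873-0.1911j  V(n2)=0.2278-0.1788j  V(n3)=0.2785-0.1663j  V(n4)=0.2835-0.2096j

4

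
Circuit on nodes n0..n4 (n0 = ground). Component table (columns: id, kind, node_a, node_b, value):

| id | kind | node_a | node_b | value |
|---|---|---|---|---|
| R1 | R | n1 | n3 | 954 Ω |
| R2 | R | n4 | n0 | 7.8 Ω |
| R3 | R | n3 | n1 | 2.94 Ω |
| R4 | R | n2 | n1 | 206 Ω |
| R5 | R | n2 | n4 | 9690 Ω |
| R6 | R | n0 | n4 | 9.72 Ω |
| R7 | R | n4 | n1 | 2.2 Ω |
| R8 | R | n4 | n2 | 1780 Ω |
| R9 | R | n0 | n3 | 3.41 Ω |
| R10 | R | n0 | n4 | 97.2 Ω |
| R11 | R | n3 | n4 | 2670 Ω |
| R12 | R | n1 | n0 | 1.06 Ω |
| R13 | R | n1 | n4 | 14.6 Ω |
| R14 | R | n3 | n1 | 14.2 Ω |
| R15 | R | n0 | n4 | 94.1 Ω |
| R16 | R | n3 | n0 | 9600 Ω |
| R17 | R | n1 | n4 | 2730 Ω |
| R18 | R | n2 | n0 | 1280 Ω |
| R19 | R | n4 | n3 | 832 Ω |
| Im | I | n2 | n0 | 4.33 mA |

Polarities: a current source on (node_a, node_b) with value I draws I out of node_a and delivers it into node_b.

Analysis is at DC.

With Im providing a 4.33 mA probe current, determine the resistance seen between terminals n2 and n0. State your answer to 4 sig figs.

R_eq = 159.3 Ω

Element admittances at DC:
  Y(R1) = 0.001048 S between n1,n3
  Y(R2) = 0.1282 S between n4,n0
  Y(R3) = 0.3401 S between n3,n1
  Y(R4) = 0.004854 S between n2,n1
  Y(R5) = 0.0001032 S between n2,n4
  Y(R6) = 0.1029 S between n0,n4
  Y(R7) = 0.4545 S between n4,n1
  Y(R8) = 0.0005618 S between n4,n2
  Y(R9) = 0.2933 S between n0,n3
  Y(R10) = 0.01029 S between n0,n4
  Y(R11) = 0.0003745 S between n3,n4
  Y(R12) = 0.9434 S between n1,n0
  Y(R13) = 0.06849 S between n1,n4
  Y(R14) = 0.07042 S between n3,n1
  Y(R15) = 0.01063 S between n0,n4
  Y(R16) = 0.0001042 S between n3,n0
  Y(R17) = 0.0003663 S between n1,n4
  Y(R18) = 0.0007813 S between n2,n0
  Y(R19) = 0.001202 S between n4,n3
  Im: injects 0.00433 A into n0 (from n2)
Assemble and solve the 4×4 MNA system:
  V(n1)=-0.002835  V(n2)=-0.6897  V(n3)=-0.001657  V(n4)=-0.002501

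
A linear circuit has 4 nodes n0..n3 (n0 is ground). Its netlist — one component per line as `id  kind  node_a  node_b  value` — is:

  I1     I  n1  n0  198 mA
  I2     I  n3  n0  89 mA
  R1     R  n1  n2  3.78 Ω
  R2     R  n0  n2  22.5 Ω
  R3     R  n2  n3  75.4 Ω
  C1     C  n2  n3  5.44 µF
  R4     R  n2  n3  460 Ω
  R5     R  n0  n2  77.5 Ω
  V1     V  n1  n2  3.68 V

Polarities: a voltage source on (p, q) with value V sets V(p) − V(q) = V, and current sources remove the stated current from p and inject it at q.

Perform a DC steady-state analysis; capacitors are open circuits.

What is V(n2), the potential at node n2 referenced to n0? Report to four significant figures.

-5.005 V

Element admittances at DC:
  I1: injects 0.198 A into n0 (from n1)
  I2: injects 0.089 A into n0 (from n3)
  Y(R1) = 0.2646 S between n1,n2
  Y(R2) = 0.04444 S between n0,n2
  Y(R3) = 0.01326 S between n2,n3
  Y(C1) = 0.000 S between n2,n3
  Y(R4) = 0.002174 S between n2,n3
  Y(R5) = 0.01290 S between n0,n2
  V1: constraint V(n1)−V(n2) = 3.68
Assemble and solve the 4×4 MNA system:
  V(n1)=-1.325  V(n2)=-5.005  V(n3)=-10.77
  i(V1)=-1.172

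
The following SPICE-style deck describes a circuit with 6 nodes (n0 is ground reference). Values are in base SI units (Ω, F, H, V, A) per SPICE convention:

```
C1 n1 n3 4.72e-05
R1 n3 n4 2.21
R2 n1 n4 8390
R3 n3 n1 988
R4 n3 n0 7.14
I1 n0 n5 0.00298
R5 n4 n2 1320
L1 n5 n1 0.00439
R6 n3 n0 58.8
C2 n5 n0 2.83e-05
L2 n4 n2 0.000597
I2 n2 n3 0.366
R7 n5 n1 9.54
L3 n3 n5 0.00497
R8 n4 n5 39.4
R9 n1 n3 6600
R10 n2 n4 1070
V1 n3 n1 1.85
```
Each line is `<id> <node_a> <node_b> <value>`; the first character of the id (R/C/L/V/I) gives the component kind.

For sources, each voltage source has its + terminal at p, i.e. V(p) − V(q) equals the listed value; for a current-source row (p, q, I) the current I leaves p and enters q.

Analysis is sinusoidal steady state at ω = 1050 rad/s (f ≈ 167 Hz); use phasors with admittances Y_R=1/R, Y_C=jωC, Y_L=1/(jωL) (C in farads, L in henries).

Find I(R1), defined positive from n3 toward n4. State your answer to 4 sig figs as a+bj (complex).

0.3734+0.003869j A

Apply KCL at each of the 5 non-ground nodes and solve the resulting linear system.
Node n1: branches {C1, R2, R3, L1, R7, R9, V1} → V_1 = -1.823+0.2052j
Node n2: branches {R5, L2, I2, R10} → V_2 = -0.7981-0.03277j
Node n3: branches {C1, R1, R3, R4, R6, I2, L3, R9, V1} → V_3 = 0.02733+0.2052j
Node n4: branches {R1, R2, R5, L2, R8, R10} → V_4 = -0.7979+0.1967j
Node n5: branches {I1, L1, C2, R7, L3, R8} → V_5 = -1.085+0.04419j
Source currents: i(V1)=-0.04470+0.08530j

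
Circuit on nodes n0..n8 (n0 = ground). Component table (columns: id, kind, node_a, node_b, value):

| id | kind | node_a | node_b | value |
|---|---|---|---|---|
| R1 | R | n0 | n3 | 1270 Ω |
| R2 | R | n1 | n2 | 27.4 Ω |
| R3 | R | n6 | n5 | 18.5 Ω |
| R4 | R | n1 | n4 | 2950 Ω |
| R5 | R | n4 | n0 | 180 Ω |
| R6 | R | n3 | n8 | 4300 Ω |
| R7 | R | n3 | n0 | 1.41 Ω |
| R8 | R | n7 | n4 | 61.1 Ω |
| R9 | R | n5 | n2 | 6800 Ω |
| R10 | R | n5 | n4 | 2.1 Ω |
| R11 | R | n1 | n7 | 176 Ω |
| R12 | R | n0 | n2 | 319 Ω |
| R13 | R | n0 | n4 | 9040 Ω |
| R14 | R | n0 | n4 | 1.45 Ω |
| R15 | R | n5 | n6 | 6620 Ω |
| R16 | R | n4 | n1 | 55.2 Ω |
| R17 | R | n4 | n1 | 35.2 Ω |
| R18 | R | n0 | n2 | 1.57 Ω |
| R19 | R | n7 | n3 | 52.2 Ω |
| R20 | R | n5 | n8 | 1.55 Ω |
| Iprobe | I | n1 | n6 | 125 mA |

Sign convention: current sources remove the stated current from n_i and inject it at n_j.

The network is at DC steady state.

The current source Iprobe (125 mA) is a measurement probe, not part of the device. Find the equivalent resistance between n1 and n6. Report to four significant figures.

R_eq = 32.39 Ω

Element admittances at DC:
  Y(R1) = 0.0007874 S between n0,n3
  Y(R2) = 0.03650 S between n1,n2
  Y(R3) = 0.05405 S between n6,n5
  Y(R4) = 0.0003390 S between n1,n4
  Y(R5) = 0.005556 S between n4,n0
  Y(R6) = 0.0002326 S between n3,n8
  Y(R7) = 0.7092 S between n3,n0
  Y(R8) = 0.01637 S between n7,n4
  Y(R9) = 0.0001471 S between n5,n2
  Y(R10) = 0.4762 S between n5,n4
  Y(R11) = 0.005682 S between n1,n7
  Y(R12) = 0.003135 S between n0,n2
  Y(R13) = 0.0001106 S between n0,n4
  Y(R14) = 0.6897 S between n0,n4
  Y(R15) = 0.0001511 S between n5,n6
  Y(R16) = 0.01812 S between n4,n1
  Y(R17) = 0.02841 S between n4,n1
  Y(R18) = 0.6369 S between n0,n2
  Y(R19) = 0.01916 S between n7,n3
  Y(R20) = 0.6452 S between n5,n8
  Iprobe: injects 0.125 A into n6 (from n1)
Assemble and solve the 8×8 MNA system:
  V(n1)=-1.407  V(n2)=-0.07578  V(n3)=-0.004265  V(n4)=0.07412  V(n5)=0.3363  V(n6)=2.642  V(n7)=-0.1665  V(n8)=0.3362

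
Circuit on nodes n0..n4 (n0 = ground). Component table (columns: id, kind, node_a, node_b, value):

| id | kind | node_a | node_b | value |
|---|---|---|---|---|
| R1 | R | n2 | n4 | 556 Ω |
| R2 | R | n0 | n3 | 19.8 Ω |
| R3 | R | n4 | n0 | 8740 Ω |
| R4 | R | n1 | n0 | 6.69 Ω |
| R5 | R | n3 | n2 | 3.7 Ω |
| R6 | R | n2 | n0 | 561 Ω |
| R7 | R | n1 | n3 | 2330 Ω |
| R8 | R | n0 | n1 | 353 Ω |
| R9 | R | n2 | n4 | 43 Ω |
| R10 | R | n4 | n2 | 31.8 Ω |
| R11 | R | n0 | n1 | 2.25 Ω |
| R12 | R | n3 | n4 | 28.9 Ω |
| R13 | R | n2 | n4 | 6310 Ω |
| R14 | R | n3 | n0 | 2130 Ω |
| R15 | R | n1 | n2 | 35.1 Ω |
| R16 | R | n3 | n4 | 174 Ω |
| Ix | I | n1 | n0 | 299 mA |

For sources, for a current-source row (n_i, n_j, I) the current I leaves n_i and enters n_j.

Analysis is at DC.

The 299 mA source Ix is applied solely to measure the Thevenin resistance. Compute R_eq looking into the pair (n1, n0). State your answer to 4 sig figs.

Apply KCL at each of the 4 non-ground nodes and solve the resulting linear system.
Node n1: branches {R4, R7, R8, R11, R15, Ix} → V_1 = -0.4866
Node n2: branches {R1, R5, R6, R9, R10, R13, R15} → V_2 = -0.1894
Node n3: branches {R2, R5, R7, R12, R14, R16} → V_3 = -0.1618
Node n4: branches {R1, R3, R9, R10, R12, R13, R16} → V_4 = -0.1777

R_eq = 1.627 Ω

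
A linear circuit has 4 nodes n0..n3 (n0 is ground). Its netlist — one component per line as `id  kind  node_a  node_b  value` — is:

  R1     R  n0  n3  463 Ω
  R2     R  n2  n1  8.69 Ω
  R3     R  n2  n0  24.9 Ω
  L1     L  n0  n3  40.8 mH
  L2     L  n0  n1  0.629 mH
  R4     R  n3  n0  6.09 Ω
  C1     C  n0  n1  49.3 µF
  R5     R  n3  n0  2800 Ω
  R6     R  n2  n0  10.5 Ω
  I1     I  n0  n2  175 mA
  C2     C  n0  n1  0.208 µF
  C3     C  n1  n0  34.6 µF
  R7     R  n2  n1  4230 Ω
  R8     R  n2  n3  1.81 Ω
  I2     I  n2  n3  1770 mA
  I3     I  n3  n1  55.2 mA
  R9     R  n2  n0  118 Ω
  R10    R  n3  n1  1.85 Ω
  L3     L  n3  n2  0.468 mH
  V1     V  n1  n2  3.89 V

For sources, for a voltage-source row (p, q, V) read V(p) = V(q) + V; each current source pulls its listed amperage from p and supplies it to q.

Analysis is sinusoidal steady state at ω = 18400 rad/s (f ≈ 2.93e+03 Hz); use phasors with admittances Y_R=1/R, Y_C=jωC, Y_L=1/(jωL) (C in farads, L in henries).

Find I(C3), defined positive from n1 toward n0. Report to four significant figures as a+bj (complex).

Element admittances at ω=18400 rad/s:
  Y(R1) = 0.002160+0.000j S between n0,n3
  Y(R2) = 0.1151+0.000j S between n2,n1
  Y(R3) = 0.04016+0.000j S between n2,n0
  Y(L1) = 0.000-0.001332j S between n0,n3
  Y(L2) = 0.000-0.08640j S between n0,n1
  Y(R4) = 0.1642+0.000j S between n3,n0
  Y(C1) = 0.000+0.9071j S between n0,n1
  Y(R5) = 0.0003571+0.000j S between n3,n0
  Y(R6) = 0.09524+0.000j S between n2,n0
  I1: injects 0.175 A into n2 (from n0)
  Y(C2) = 0.000+0.003827j S between n0,n1
  Y(C3) = 0.000+0.6366j S between n1,n0
  Y(R7) = 0.0002364+0.000j S between n2,n1
  Y(R8) = 0.5525+0.000j S between n2,n3
  I2: injects 1.77 A into n3 (from n2)
  I3: injects 0.0552 A into n1 (from n3)
  Y(R9) = 0.008475+0.000j S between n2,n0
  Y(R10) = 0.5405+0.000j S between n3,n1
  Y(L3) = 0.000-0.1161j S between n3,n2
  V1: constraint V(n1)−V(n2) = 3.89
Assemble and solve the 4×4 MNA system:
  V(n1)=0.06816-0.5329j  V(n2)=-3.822-0.5329j  V(n3)=-0.3217-0.1401j
  i(V1)=-1.383+0.1127j

0.3393+0.04339j A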